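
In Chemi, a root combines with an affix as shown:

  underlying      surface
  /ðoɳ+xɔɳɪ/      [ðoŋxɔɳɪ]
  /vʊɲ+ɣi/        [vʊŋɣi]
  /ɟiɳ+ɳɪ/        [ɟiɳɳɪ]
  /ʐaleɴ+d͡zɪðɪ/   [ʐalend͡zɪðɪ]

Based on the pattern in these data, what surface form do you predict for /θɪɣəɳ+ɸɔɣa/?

[θɪɣəmɸɔɣa]

The data show regressive place assimilation: /ɳ/ → [ŋ] before /x/; /ɲ/ → [ŋ] before /ɣ/; /ɴ/ → [n] before /d͡z/. In each pair only place changes, matching the following consonant, while manner and voice stay constant.
Nothing changes in [ɟiɳɳɪ]: there the adjacent consonants already agree in place (/ɳ/ and /ɳ/ are both retroflex), so this form is consistent with the same rule.
The rule targets /ɳ/ (voiced retroflex nasal), which sits before the trigger /ɸ/ (bilabial).
A voiced bilabial nasal is [m], so the surface segment is [m].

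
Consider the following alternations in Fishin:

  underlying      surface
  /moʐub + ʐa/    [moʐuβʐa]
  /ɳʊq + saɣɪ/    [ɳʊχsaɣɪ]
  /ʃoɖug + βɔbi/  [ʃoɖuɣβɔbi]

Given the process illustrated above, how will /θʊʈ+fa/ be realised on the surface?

The data show regressive manner assimilation: /b/ → [β] before /ʐ/; /q/ → [χ] before /s/; /g/ → [ɣ] before /β/. In each pair only manner changes, matching the following consonant, while place and voice stay constant.
/ʈ/ is a voiceless retroflex stop. The following trigger /f/ is a fricative, so /ʈ/ must become a fricative as well.
The voiceless retroflex fricative is [ʂ], so /ʈ/ → [ʂ].

[θʊʂfa]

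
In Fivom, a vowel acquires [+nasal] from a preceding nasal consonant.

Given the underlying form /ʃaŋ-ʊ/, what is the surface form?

/ʊ/ sits next to the nasal /ŋ/ and is therefore nasalised to [ʊ̃].

[ʃaŋʊ̃]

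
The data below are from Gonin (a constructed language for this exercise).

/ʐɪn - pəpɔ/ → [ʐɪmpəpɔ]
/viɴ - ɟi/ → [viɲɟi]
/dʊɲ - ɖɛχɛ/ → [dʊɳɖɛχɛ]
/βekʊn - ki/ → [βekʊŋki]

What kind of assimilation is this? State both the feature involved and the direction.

regressive place assimilation

Comparing underlying and surface forms, /n/ → [m] is the alternation; the neighbouring /p/ is constant.
/n/ is alveolar while /p/ is bilabial; the output [m] is bilabial, matching the trigger — so the feature that spreads is place.
Manner and voice are unchanged, so the assimilation is partial, not total.
Checking the remaining alternations: /ɴ/ → [ɲ] before /ɟ/ (uvular → palatal, matching palatal); /ɲ/ → [ɳ] before /ɖ/ (palatal → retroflex, matching retroflex); /n/ → [ŋ] before /k/ (alveolar → velar, matching velar) — only place changes, and always toward the following segment.
The trigger is the following segment, so the direction is regressive (anticipatory).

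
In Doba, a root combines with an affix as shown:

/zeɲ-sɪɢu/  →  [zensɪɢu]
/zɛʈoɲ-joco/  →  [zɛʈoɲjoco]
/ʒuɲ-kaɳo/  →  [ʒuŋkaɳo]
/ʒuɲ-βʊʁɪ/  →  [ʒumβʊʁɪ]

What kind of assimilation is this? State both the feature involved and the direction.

Comparing underlying and surface forms, /ɲ/ → [n] is the alternation; the neighbouring /s/ is constant.
The change palatal → alveolar matches the place of the following /s/, identifying this as place assimilation.
Manner and voice are unchanged, so the assimilation is partial, not total.
The other alternating forms pattern the same way: /ɲ/ → [ŋ] before /k/ (palatal → velar, matching velar); /ɲ/ → [m] before /β/ (palatal → bilabial, matching bilabial) — only place changes, and always toward the following segment.
No alternation appears in [zɛʈoɲjoco]: there the adjacent consonants already agree in place (/ɲ/ and /j/ are both palatal), so this form is consistent with the same rule.
The trigger is the following segment, so the direction is regressive (anticipatory).

regressive place assimilation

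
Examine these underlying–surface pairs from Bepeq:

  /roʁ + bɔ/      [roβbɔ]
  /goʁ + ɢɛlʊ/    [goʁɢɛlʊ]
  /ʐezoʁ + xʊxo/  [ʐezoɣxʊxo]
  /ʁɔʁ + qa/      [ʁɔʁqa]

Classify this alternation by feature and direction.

regressive place assimilation

The segment that alternates is /ʁ/, which surfaces as [β] when adjacent to /b/.
The change uvular → bilabial matches the place of the following /b/, identifying this as place assimilation.
Manner and voice are unchanged, so the assimilation is partial, not total.
The same holds elsewhere in the data: /ʁ/ → [ɣ] before /x/ (uvular → velar, matching velar) — only place changes, and always toward the following segment.
Nothing changes in [goʁɢɛlʊ], [ʁɔʁqa]: there the adjacent consonants already agree in place (/ʁ/ and /ɢ/ are both uvular; /ʁ/ and /q/ are both uvular), so these forms are consistent with the same rule.
Since the segment that changes precedes the conditioning segment, the assimilation is regressive.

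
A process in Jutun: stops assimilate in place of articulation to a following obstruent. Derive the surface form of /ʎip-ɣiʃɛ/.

[ʎikɣiʃɛ]

The rule targets /p/ (voiceless bilabial stop), which sits before the trigger /ɣ/ (velar).
A voiceless velar stop is [k], so the surface segment is [k].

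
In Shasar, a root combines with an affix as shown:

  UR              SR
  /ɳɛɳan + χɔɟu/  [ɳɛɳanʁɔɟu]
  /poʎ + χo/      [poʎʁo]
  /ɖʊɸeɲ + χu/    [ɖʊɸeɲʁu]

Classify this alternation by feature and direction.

The segment that alternates is /χ/, which surfaces as [ʁ] when adjacent to /n/.
/χ/ is voiceless while /n/ is voiced; the output [ʁ] is voiced, matching the trigger — so the feature that spreads is voicing.
Place and manner are unchanged, so the assimilation is partial, not total.
Checking the remaining alternations: /χ/ → [ʁ] after /ʎ/ (voiceless → voiced, matching voiced); /χ/ → [ʁ] after /ɲ/ (voiceless → voiced, matching voiced) — only voicing changes, and always toward the preceding segment.
The trigger is the preceding segment, so the direction is progressive (perseverative).

progressive voicing assimilation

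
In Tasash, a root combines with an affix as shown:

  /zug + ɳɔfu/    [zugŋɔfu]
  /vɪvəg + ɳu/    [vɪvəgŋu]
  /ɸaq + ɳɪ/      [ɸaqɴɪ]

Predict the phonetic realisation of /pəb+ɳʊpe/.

The data show progressive place assimilation: /ɳ/ → [ŋ] after /g/; /ɳ/ → [ɴ] after /q/. In each pair only place changes, matching the preceding consonant, while manner and voice stay constant.
/ɳ/ is a voiced retroflex nasal. The preceding trigger /b/ is bilabial, so /ɳ/ must become bilabial as well.
The voiced bilabial nasal is [m], so /ɳ/ → [m].

[pəbmʊpe]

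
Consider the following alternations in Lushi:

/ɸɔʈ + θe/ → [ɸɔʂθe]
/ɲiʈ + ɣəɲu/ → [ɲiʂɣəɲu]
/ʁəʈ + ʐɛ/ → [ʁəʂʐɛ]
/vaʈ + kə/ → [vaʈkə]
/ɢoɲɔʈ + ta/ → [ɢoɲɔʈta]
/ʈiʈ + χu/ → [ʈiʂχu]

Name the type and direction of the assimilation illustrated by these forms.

regressive manner assimilation

The segment that alternates is /ʈ/, which surfaces as [ʂ] when adjacent to /θ/.
The change stop → fricative matches the manner of the following /θ/, identifying this as manner assimilation.
Place and voice are unchanged, so the assimilation is partial, not total.
The other alternating forms pattern the same way: /ʈ/ → [ʂ] before /ɣ/ (stop → fricative, matching a fricative); /ʈ/ → [ʂ] before /ʐ/ (stop → fricative, matching a fricative); /ʈ/ → [ʂ] before /χ/ (stop → fricative, matching a fricative) — only manner changes, and always toward the following segment.
No alternation appears in [vaʈkə], [ɢoɲɔʈta]: there the adjacent consonants already agree in manner (/ʈ/ and /k/ are both stops; /ʈ/ and /t/ are both stops), so these forms are consistent with the same rule.
The trigger is the following segment, so the direction is regressive (anticipatory).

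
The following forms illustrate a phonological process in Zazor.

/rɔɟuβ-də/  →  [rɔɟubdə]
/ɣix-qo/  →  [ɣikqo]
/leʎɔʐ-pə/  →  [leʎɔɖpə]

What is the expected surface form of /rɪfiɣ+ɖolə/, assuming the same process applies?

The data show regressive manner assimilation: /β/ → [b] before /d/; /x/ → [k] before /q/; /ʐ/ → [ɖ] before /p/. In each pair only manner changes, matching the following consonant, while place and voice stay constant.
/ɣ/ is a voiced velar fricative. The following trigger /ɖ/ is a stop, so /ɣ/ must become a stop as well.
The voiced velar stop is [g], so /ɣ/ → [g].

[rɪfigɖolə]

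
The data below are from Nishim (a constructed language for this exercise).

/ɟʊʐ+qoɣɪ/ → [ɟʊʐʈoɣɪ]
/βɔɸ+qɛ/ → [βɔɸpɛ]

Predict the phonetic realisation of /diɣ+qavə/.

The data show progressive place assimilation: /q/ → [ʈ] after /ʐ/; /q/ → [p] after /ɸ/. In each pair only place changes, matching the preceding consonant, while manner and voice stay constant.
The rule targets /q/ (voiceless uvular stop), which sits after the trigger /ɣ/ (velar).
Changing only its place to velar gives [k] — the voiceless velar stop.

[diɣkavə]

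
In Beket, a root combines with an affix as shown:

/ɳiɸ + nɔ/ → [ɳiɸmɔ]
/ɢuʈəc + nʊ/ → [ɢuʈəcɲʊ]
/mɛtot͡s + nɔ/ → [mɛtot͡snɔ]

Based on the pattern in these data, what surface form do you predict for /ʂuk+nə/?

[ʂukŋə]

The data show progressive place assimilation: /n/ → [m] after /ɸ/; /n/ → [ɲ] after /c/. In each pair only place changes, matching the preceding consonant, while manner and voice stay constant.
Nothing changes in [mɛtot͡snɔ]: there the adjacent consonants already agree in place (/n/ and /t͡s/ are both alveolar), so this form is consistent with the same rule.
The rule targets /n/ (voiced alveolar nasal), which sits after the trigger /k/ (velar).
A voiced velar nasal is [ŋ], so the surface segment is [ŋ].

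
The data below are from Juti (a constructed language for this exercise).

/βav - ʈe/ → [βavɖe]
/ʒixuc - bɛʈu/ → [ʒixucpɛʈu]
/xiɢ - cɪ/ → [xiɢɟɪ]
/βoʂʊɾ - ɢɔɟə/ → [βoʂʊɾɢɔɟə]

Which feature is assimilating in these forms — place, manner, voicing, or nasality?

voicing

The segment that alternates is /ʈ/, which surfaces as [ɖ] when adjacent to /v/.
The change voiceless → voiced matches the voicing of the preceding /v/, identifying this as voicing assimilation.
The other alternating forms pattern the same way: /b/ → [p] after /c/ (voiced → voiceless, matching voiceless); /c/ → [ɟ] after /ɢ/ (voiceless → voiced, matching voiced) — only voicing changes, and always toward the preceding segment.
Nothing changes in [βoʂʊɾɢɔɟə]: there the adjacent consonants already agree in voicing (/ɢ/ and /ɾ/ are both voiced), so this form is consistent with the same rule.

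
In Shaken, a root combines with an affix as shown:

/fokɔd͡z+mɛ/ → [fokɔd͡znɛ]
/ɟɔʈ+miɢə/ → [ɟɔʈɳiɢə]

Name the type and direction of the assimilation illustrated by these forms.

progressive place assimilation

Underlying /m/ is realised as [n] next to /d͡z/; /d͡z/ itself does not change.
/m/ is bilabial while /d͡z/ is alveolar; the output [n] is alveolar, matching the trigger — so the feature that spreads is place.
Manner and voice are unchanged, so the assimilation is partial, not total.
Checking the remaining alternation: /m/ → [ɳ] after /ʈ/ (bilabial → retroflex, matching retroflex) — only place changes, and always toward the preceding segment.
Since the segment that changes follows the conditioning segment, the assimilation is progressive.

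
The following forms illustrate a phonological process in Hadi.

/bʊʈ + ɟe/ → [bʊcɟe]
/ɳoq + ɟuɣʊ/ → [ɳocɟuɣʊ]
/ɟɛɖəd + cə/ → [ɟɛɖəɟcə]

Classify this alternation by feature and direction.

regressive place assimilation

Comparing underlying and surface forms, /ʈ/ → [c] is the alternation; the neighbouring /ɟ/ is constant.
The change retroflex → palatal matches the place of the following /ɟ/, identifying this as place assimilation.
Manner and voice are unchanged, so the assimilation is partial, not total.
The same holds elsewhere in the data: /q/ → [c] before /ɟ/ (uvular → palatal, matching palatal); /d/ → [ɟ] before /c/ (alveolar → palatal, matching palatal) — only place changes, and always toward the following segment.
The trigger is the following segment, so the direction is regressive (anticipatory).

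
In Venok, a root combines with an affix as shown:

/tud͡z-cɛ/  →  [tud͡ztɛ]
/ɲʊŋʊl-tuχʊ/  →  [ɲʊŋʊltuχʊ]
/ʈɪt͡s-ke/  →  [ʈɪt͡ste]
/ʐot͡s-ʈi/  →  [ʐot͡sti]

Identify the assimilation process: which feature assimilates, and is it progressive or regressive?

progressive place assimilation

Underlying /c/ is realised as [t] next to /d͡z/; /d͡z/ itself does not change.
The change palatal → alveolar matches the place of the preceding /d͡z/, identifying this as place assimilation.
Manner and voice are unchanged, so the assimilation is partial, not total.
The same holds elsewhere in the data: /k/ → [t] after /t͡s/ (velar → alveolar, matching alveolar); /ʈ/ → [t] after /t͡s/ (retroflex → alveolar, matching alveolar) — only place changes, and always toward the preceding segment.
Nothing changes in [ɲʊŋʊltuχʊ]: there the adjacent consonants already agree in place (/t/ and /l/ are both alveolar), so this form is consistent with the same rule.
Since the segment that changes follows the conditioning segment, the assimilation is progressive.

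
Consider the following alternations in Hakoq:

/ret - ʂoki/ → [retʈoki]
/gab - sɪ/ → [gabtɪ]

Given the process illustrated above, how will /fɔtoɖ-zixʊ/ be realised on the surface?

[fɔtoɖdixʊ]

The data show progressive manner assimilation: /ʂ/ → [ʈ] after /t/; /s/ → [t] after /b/. In each pair only manner changes, matching the preceding consonant, while place and voice stay constant.
The rule targets /z/ (voiced alveolar fricative), which sits after the trigger /ɖ/ (stop).
A voiced alveolar stop is [d], so the surface segment is [d].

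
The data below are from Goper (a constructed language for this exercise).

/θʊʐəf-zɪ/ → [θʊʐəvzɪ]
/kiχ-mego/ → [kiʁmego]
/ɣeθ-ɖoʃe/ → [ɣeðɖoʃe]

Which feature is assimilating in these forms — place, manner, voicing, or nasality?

voicing

Comparing underlying and surface forms, /f/ → [v] is the alternation; the neighbouring /z/ is constant.
/f/ is voiceless while /z/ is voiced; the output [v] is voiced, matching the trigger — so the feature that spreads is voicing.
The other alternating forms pattern the same way: /χ/ → [ʁ] before /m/ (voiceless → voiced, matching voiced); /θ/ → [ð] before /ɖ/ (voiceless → voiced, matching voiced) — only voicing changes, and always toward the following segment.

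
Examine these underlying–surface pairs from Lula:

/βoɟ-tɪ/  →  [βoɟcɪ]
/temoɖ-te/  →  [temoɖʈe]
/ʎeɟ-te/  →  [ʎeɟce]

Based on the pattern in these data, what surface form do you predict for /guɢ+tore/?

The data show progressive place assimilation: /t/ → [c] after /ɟ/; /t/ → [ʈ] after /ɖ/. In each pair only place changes, matching the preceding consonant, while manner and voice stay constant.
/t/ is a voiceless alveolar stop. The preceding trigger /ɢ/ is uvular, so /t/ must become uvular as well.
The voiceless uvular stop is [q], so /t/ → [q].

[guɢqore]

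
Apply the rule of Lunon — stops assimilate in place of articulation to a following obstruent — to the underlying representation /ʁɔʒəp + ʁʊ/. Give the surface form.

The rule targets /p/ (voiceless bilabial stop), which sits before the trigger /ʁ/ (uvular).
Changing only its place to uvular gives [q] — the voiceless uvular stop.

[ʁɔʒəqʁʊ]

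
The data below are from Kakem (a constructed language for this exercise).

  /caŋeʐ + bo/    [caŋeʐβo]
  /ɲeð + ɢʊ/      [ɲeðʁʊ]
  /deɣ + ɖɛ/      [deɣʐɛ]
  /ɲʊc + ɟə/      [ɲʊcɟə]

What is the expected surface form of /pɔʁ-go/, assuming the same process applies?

[pɔʁɣo]

The data show progressive manner assimilation: /b/ → [β] after /ʐ/; /ɢ/ → [ʁ] after /ð/; /ɖ/ → [ʐ] after /ɣ/. In each pair only manner changes, matching the preceding consonant, while place and voice stay constant.
No alternation appears in [ɲʊcɟə]: there the adjacent consonants already agree in manner (/ɟ/ and /c/ are both stops), so this form is consistent with the same rule.
The rule targets /g/ (voiced velar stop), which sits after the trigger /ʁ/ (fricative).
The voiced velar fricative is [ɣ], so /g/ → [ɣ].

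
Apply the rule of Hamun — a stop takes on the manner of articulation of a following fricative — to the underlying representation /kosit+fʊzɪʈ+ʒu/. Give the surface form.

[kosisfʊzɪʂʒu]

The rule targets /t/ (voiceless alveolar stop), which sits before the trigger /f/ (fricative).
Changing only its manner to fricative gives [s] — the voiceless alveolar fricative.
The same rule applies at the second boundary: /ʈ/ → [ʂ] next to /ʒ/.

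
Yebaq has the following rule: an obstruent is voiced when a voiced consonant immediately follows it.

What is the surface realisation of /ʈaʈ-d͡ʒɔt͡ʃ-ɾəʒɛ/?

The rule targets /ʈ/ (voiceless retroflex stop), which sits before the trigger /d͡ʒ/ (voiced).
The voiced retroflex stop is [ɖ], so /ʈ/ → [ɖ].
At the second juncture, /t͡ʃ/ likewise becomes [d͡ʒ] adjacent to /ɾ/.

[ʈaɖd͡ʒɔd͡ʒɾəʒɛ]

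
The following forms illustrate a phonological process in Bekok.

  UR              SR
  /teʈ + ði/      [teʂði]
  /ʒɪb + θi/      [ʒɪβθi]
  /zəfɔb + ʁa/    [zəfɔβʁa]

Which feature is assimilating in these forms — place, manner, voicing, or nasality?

manner

The segment that alternates is /ʈ/, which surfaces as [ʂ] when adjacent to /ð/.
/ʈ/ is a stop while /ð/ is a fricative; the output [ʂ] is a fricative, matching the trigger — so the feature that spreads is manner.
Checking the remaining alternations: /b/ → [β] before /θ/ (stop → fricative, matching a fricative); /b/ → [β] before /ʁ/ (stop → fricative, matching a fricative) — only manner changes, and always toward the following segment.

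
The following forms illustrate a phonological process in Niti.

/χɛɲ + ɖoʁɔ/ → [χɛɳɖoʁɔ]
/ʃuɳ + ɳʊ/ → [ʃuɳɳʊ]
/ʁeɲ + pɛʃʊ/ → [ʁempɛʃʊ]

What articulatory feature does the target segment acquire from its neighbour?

place

The segment that alternates is /ɲ/, which surfaces as [ɳ] when adjacent to /ɖ/.
The change palatal → retroflex matches the place of the following /ɖ/, identifying this as place assimilation.
The same holds elsewhere in the data: /ɲ/ → [m] before /p/ (palatal → bilabial, matching bilabial) — only place changes, and always toward the following segment.
Nothing changes in [ʃuɳɳʊ]: there the adjacent consonants already agree in place (/ɳ/ and /ɳ/ are both retroflex), so this form is consistent with the same rule.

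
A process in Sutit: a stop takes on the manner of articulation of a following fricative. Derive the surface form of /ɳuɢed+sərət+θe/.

The rule targets /d/ (voiced alveolar stop), which sits before the trigger /s/ (fricative).
Changing only its manner to fricative gives [z] — the voiced alveolar fricative.
At the second juncture, /t/ likewise becomes [s] adjacent to /θ/.

[ɳuɢezsərəsθe]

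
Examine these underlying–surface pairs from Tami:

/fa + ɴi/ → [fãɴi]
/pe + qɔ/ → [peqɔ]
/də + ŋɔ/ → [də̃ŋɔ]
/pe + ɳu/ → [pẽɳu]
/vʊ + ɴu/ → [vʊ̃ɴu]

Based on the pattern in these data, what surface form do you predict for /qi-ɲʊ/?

The data show regressive nasality assimilation (vowel nasalisation): /a/ → [ã] before /ɴ/; /ə/ → [ə̃] before /ŋ/; /e/ → [ẽ] before /ɳ/; /ʊ/ → [ʊ̃] before /ɴ/ — a vowel is nasalised by an immediately following nasal consonant.
No change occurs in [peqɔ] because the vowel at the boundary is adjacent to an oral consonant, not a nasal (/e/ next to /q/).
The vowel /i/ is adjacent to the following nasal /ɲ/, so it acquires [+nasal] and surfaces as [ĩ].

[qĩɲʊ]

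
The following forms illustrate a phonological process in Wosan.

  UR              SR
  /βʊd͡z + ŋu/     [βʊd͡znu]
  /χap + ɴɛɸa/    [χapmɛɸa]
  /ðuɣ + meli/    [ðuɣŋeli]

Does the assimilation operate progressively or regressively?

progressive

The segment that alternates is /ŋ/, which surfaces as [n] when adjacent to /d͡z/.
/ŋ/ is velar while /d͡z/ is alveolar; the output [n] is alveolar, matching the trigger — so the feature that spreads is place.
The other alternating forms pattern the same way: /ɴ/ → [m] after /p/ (uvular → bilabial, matching bilabial); /m/ → [ŋ] after /ɣ/ (bilabial → velar, matching velar) — only place changes, and always toward the preceding segment.
Since the segment that changes follows the conditioning segment, the assimilation is progressive.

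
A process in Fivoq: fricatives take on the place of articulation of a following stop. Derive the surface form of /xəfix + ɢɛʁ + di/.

[xəfiχɢɛzdi]

/x/ is a voiceless velar fricative. The following trigger /ɢ/ is uvular, so /x/ must become uvular as well.
Changing only its place to uvular gives [χ] — the voiceless uvular fricative.
The same rule applies at the second boundary: /ʁ/ → [z] next to /d/.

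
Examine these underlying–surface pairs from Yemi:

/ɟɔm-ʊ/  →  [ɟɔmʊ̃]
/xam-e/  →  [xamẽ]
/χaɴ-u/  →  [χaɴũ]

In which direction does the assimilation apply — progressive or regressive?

The vowel /ʊ/ surfaces as nasalised [ʊ̃] next to the preceding nasal /m/ — it has acquired the [+nasal] feature of its neighbour.
The other forms show the same pattern: /e/ → [ẽ] after /m/; /u/ → [ũ] after /ɴ/ — each time a vowel is nasalised next to a preceding nasal.
Because the conditioning nasal is to the left of the vowel that changes, the process is progressive (perseverative).

progressive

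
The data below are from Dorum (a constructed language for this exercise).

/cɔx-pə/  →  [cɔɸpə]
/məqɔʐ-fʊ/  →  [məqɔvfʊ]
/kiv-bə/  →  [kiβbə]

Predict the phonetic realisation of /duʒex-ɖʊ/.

The data show regressive place assimilation: /x/ → [ɸ] before /p/; /ʐ/ → [v] before /f/; /v/ → [β] before /b/. In each pair only place changes, matching the following consonant, while manner and voice stay constant.
/x/ is a voiceless velar fricative. The following trigger /ɖ/ is retroflex, so /x/ must become retroflex as well.
The voiceless retroflex fricative is [ʂ], so /x/ → [ʂ].

[duʒeʂɖʊ]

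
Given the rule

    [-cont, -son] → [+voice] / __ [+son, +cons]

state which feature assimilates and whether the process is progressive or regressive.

The structural change is [+voice], and the conditioning segment [+son, +cons] (a sonorant consonant) is itself voiced, so the target comes to share the voicing of its neighbour — voicing assimilation.
The conditioning segment sits to the right of the focus bar, meaning the trigger follows the segment that changes — regressive assimilation.

regressive voicing assimilation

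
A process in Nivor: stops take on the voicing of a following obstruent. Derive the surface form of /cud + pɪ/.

/d/ is a voiced alveolar stop. The following trigger /p/ is voiceless, so /d/ must become voiceless as well.
Changing only its voicing to voiceless gives [t] — the voiceless alveolar stop.

[cutpɪ]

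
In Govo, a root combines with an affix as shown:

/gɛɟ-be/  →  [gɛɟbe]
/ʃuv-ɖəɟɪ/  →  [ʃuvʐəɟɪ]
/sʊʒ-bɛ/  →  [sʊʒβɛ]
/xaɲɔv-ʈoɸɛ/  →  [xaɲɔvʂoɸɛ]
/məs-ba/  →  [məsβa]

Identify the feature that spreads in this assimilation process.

Underlying /ɖ/ is realised as [ʐ] next to /v/; /v/ itself does not change.
/ɖ/ is a stop while /v/ is a fricative; the output [ʐ] is a fricative, matching the trigger — so the feature that spreads is manner.
The other alternating forms pattern the same way: /b/ → [β] after /ʒ/ (stop → fricative, matching a fricative); /ʈ/ → [ʂ] after /v/ (stop → fricative, matching a fricative); /b/ → [β] after /s/ (stop → fricative, matching a fricative) — only manner changes, and always toward the preceding segment.
Nothing changes in [gɛɟbe]: there the adjacent consonants already agree in manner (/b/ and /ɟ/ are both stops), so this form is consistent with the same rule.

manner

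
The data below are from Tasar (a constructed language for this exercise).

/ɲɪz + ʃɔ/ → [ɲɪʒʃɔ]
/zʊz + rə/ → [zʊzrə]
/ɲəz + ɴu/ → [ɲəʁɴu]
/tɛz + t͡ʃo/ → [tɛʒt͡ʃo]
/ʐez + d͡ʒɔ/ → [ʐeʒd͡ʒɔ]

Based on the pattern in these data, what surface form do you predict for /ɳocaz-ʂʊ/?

[ɳocaʐʂʊ]

The data show regressive place assimilation: /z/ → [ʒ] before /ʃ/; /z/ → [ʁ] before /ɴ/; /z/ → [ʒ] before /t͡ʃ/; /z/ → [ʒ] before /d͡ʒ/. In each pair only place changes, matching the following consonant, while manner and voice stay constant.
Nothing changes in [zʊzrə]: there the adjacent consonants already agree in place (/z/ and /r/ are both alveolar), so this form is consistent with the same rule.
The rule targets /z/ (voiced alveolar fricative), which sits before the trigger /ʂ/ (retroflex).
A voiced retroflex fricative is [ʐ], so the surface segment is [ʐ].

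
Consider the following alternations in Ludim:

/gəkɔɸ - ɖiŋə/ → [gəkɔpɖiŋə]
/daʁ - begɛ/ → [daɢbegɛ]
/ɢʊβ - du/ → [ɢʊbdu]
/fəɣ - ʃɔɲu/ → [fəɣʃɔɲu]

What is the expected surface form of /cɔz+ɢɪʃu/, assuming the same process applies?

The data show regressive manner assimilation: /ɸ/ → [p] before /ɖ/; /ʁ/ → [ɢ] before /b/; /β/ → [b] before /d/. In each pair only manner changes, matching the following consonant, while place and voice stay constant.
No alternation appears in [fəɣʃɔɲu]: there the adjacent consonants already agree in manner (/ɣ/ and /ʃ/ are both fricatives), so this form is consistent with the same rule.
The rule targets /z/ (voiced alveolar fricative), which sits before the trigger /ɢ/ (stop).
A voiced alveolar stop is [d], so the surface segment is [d].

[cɔdɢɪʃu]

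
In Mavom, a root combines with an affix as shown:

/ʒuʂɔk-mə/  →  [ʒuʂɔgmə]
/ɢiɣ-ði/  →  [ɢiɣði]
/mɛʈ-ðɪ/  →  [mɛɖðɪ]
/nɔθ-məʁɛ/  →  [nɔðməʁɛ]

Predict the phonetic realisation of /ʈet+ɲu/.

[ʈedɲu]

The data show regressive voicing assimilation: /k/ → [g] before /m/; /ʈ/ → [ɖ] before /ð/; /θ/ → [ð] before /m/. In each pair only voicing changes, matching the following consonant, while place and manner stay constant.
No alternation appears in [ɢiɣði]: there the adjacent consonants already agree in voicing (/ɣ/ and /ð/ are both voiced), so this form is consistent with the same rule.
/t/ is a voiceless alveolar stop. The following trigger /ɲ/ is voiced, so /t/ must become voiced as well.
A voiced alveolar stop is [d], so the surface segment is [d].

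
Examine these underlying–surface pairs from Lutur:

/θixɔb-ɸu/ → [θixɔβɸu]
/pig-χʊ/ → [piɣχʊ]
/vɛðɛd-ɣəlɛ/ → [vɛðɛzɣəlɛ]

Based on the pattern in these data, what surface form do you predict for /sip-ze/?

The data show regressive manner assimilation: /b/ → [β] before /ɸ/; /g/ → [ɣ] before /χ/; /d/ → [z] before /ɣ/. In each pair only manner changes, matching the following consonant, while place and voice stay constant.
The rule targets /p/ (voiceless bilabial stop), which sits before the trigger /z/ (fricative).
A voiceless bilabial fricative is [ɸ], so the surface segment is [ɸ].

[siɸze]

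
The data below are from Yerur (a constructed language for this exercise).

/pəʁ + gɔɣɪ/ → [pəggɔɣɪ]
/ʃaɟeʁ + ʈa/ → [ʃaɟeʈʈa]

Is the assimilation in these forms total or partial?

total assimilation

Comparing underlying and surface forms, /ʁ/ → [g] is the alternation; the neighbouring /g/ is constant.
The output [g] is identical to the trigger /g/ — every feature (place, manner, voicing) has been copied — so this is total assimilation.
The other form behaves the same way: /ʁ/ → [ʈ] before /ʈ/ — in each case the output is a copy of the following consonant.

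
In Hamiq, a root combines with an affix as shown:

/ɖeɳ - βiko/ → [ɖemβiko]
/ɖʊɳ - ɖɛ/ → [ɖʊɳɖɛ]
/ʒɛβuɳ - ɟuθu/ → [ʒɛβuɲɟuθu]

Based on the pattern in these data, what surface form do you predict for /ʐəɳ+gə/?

[ʐəŋgə]

The data show regressive place assimilation: /ɳ/ → [m] before /β/; /ɳ/ → [ɲ] before /ɟ/. In each pair only place changes, matching the following consonant, while manner and voice stay constant.
No alternation appears in [ɖʊɳɖɛ]: there the adjacent consonants already agree in place (/ɳ/ and /ɖ/ are both retroflex), so this form is consistent with the same rule.
/ɳ/ is a voiced retroflex nasal. The following trigger /g/ is velar, so /ɳ/ must become velar as well.
A voiced velar nasal is [ŋ], so the surface segment is [ŋ].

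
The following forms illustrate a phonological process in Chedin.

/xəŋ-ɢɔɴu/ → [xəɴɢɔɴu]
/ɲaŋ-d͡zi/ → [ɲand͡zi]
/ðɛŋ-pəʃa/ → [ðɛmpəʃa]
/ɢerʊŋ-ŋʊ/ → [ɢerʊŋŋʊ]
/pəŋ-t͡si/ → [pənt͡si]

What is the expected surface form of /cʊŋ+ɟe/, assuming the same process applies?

The data show regressive place assimilation: /ŋ/ → [ɴ] before /ɢ/; /ŋ/ → [n] before /d͡z/; /ŋ/ → [m] before /p/; /ŋ/ → [n] before /t͡s/. In each pair only place changes, matching the following consonant, while manner and voice stay constant.
No alternation appears in [ɢerʊŋŋʊ]: there the adjacent consonants already agree in place (/ŋ/ and /ŋ/ are both velar), so this form is consistent with the same rule.
The rule targets /ŋ/ (voiced velar nasal), which sits before the trigger /ɟ/ (palatal).
A voiced palatal nasal is [ɲ], so the surface segment is [ɲ].

[cʊɲɟe]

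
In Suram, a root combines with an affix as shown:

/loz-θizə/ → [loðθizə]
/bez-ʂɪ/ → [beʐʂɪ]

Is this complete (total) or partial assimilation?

partial assimilation

The segment that alternates is /z/, which surfaces as [ð] when adjacent to /θ/.
/z/ is alveolar while /θ/ is dental; the output [ð] is dental, matching the trigger — so the feature that spreads is place.
Manner and voice are unchanged, so the assimilation is partial, not total.
The other alternating form patterns the same way: /z/ → [ʐ] before /ʂ/ (alveolar → retroflex, matching retroflex) — only place changes, and always toward the following segment.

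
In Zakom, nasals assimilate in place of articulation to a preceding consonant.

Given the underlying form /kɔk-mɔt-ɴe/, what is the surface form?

[kɔkŋɔtne]

The rule targets /m/ (voiced bilabial nasal), which sits after the trigger /k/ (velar).
A voiced velar nasal is [ŋ], so the surface segment is [ŋ].
The same rule applies at the second boundary: /ɴ/ → [n] next to /t/.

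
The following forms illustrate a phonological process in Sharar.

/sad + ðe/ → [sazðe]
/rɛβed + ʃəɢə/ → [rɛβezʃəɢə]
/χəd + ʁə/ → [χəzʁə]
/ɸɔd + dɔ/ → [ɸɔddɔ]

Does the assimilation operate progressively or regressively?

The segment that alternates is /d/, which surfaces as [z] when adjacent to /ð/.
/d/ is a stop while /ð/ is a fricative; the output [z] is a fricative, matching the trigger — so the feature that spreads is manner.
The same holds elsewhere in the data: /d/ → [z] before /ʃ/ (stop → fricative, matching a fricative); /d/ → [z] before /ʁ/ (stop → fricative, matching a fricative) — only manner changes, and always toward the following segment.
No alternation appears in [ɸɔddɔ]: there the adjacent consonants already agree in manner (/d/ and /d/ are both stops), so this form is consistent with the same rule.
The trigger is the following segment, so the direction is regressive (anticipatory).

regressive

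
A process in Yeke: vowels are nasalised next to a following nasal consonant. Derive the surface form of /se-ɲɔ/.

[sẽɲɔ]

/e/ sits next to the nasal /ɲ/ and is therefore nasalised to [ẽ].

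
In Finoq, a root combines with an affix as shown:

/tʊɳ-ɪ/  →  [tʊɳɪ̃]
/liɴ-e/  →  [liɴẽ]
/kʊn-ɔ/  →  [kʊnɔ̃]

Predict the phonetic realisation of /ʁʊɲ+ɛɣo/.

[ʁʊɲɛ̃ɣo]

The data show progressive nasality assimilation (vowel nasalisation): /ɪ/ → [ɪ̃] after /ɳ/; /e/ → [ẽ] after /ɴ/; /ɔ/ → [ɔ̃] after /n/ — a vowel is nasalised by an immediately preceding nasal consonant.
The vowel /ɛ/ is adjacent to the preceding nasal /ɲ/, so it acquires [+nasal] and surfaces as [ɛ̃].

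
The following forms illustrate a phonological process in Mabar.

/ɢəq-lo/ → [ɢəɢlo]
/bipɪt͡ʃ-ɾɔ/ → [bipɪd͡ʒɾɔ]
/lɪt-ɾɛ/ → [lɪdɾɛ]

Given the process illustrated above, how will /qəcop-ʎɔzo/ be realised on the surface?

[qəcobʎɔzo]

The data show regressive voicing assimilation: /q/ → [ɢ] before /l/; /t͡ʃ/ → [d͡ʒ] before /ɾ/; /t/ → [d] before /ɾ/. In each pair only voicing changes, matching the following consonant, while place and manner stay constant.
/p/ is a voiceless bilabial stop. The following trigger /ʎ/ is voiced, so /p/ must become voiced as well.
A voiced bilabial stop is [b], so the surface segment is [b].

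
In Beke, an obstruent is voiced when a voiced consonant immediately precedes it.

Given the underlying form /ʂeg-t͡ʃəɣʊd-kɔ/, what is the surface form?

[ʂegd͡ʒəɣʊdgɔ]

The rule targets /t͡ʃ/ (voiceless postalveolar affricate), which sits after the trigger /g/ (voiced).
The voiced postalveolar affricate is [d͡ʒ], so /t͡ʃ/ → [d͡ʒ].
At the second juncture, /k/ likewise becomes [g] adjacent to /d/.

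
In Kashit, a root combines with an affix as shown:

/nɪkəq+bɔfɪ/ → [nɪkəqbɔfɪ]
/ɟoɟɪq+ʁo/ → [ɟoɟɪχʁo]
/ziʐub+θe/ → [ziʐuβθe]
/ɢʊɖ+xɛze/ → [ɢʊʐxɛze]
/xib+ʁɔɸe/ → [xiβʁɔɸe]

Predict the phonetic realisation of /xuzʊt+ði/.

The data show regressive manner assimilation: /q/ → [χ] before /ʁ/; /b/ → [β] before /θ/; /ɖ/ → [ʐ] before /x/; /b/ → [β] before /ʁ/. In each pair only manner changes, matching the following consonant, while place and voice stay constant.
No alternation appears in [nɪkəqbɔfɪ]: there the adjacent consonants already agree in manner (/q/ and /b/ are both stops), so this form is consistent with the same rule.
The rule targets /t/ (voiceless alveolar stop), which sits before the trigger /ð/ (fricative).
Changing only its manner to fricative gives [s] — the voiceless alveolar fricative.

[xuzʊsði]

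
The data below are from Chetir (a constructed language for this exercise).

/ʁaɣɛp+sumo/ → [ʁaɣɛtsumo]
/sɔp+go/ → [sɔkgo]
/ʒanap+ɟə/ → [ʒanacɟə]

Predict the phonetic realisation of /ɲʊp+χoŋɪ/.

The data show regressive place assimilation: /p/ → [t] before /s/; /p/ → [k] before /g/; /p/ → [c] before /ɟ/. In each pair only place changes, matching the following consonant, while manner and voice stay constant.
/p/ is a voiceless bilabial stop. The following trigger /χ/ is uvular, so /p/ must become uvular as well.
A voiceless uvular stop is [q], so the surface segment is [q].

[ɲʊqχoŋɪ]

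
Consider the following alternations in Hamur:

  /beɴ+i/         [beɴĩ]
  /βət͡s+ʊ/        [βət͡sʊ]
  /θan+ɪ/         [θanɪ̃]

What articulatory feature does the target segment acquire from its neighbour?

The vowel /i/ surfaces as nasalised [ĩ] next to the preceding nasal /ɴ/ — it has acquired the [+nasal] feature of its neighbour.
The other form shows the same pattern: /ɪ/ → [ɪ̃] after /n/ — each time a vowel is nasalised next to a preceding nasal.
No change occurs in [βət͡sʊ] because the vowel at the boundary is adjacent to an oral consonant, not a nasal (/ʊ/ next to /t͡s/).

nasality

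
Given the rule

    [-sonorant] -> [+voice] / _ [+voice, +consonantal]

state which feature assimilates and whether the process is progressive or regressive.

The target ([-sonorant], obstruents) acquires [+voice] next to a voiced consonant ([+voice, +consonantal]) — it takes on the voicing of its neighbour, so the feature that spreads is voicing.
The conditioning segment sits to the right of the focus bar, meaning the trigger follows the segment that changes — regressive assimilation.

regressive voicing assimilation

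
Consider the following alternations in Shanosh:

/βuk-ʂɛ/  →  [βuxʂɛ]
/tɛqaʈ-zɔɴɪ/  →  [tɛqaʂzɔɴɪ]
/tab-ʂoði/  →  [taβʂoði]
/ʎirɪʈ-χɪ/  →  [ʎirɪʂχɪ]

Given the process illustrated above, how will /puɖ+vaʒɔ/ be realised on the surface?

[puʐvaʒɔ]

The data show regressive manner assimilation: /k/ → [x] before /ʂ/; /ʈ/ → [ʂ] before /z/; /b/ → [β] before /ʂ/; /ʈ/ → [ʂ] before /χ/. In each pair only manner changes, matching the following consonant, while place and voice stay constant.
The rule targets /ɖ/ (voiced retroflex stop), which sits before the trigger /v/ (fricative).
Changing only its manner to fricative gives [ʐ] — the voiced retroflex fricative.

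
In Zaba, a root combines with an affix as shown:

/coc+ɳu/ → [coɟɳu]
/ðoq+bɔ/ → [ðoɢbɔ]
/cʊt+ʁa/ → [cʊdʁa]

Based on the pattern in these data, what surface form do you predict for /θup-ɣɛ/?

[θubɣɛ]

The data show regressive voicing assimilation: /c/ → [ɟ] before /ɳ/; /q/ → [ɢ] before /b/; /t/ → [d] before /ʁ/. In each pair only voicing changes, matching the following consonant, while place and manner stay constant.
/p/ is a voiceless bilabial stop. The following trigger /ɣ/ is voiced, so /p/ must become voiced as well.
The voiced bilabial stop is [b], so /p/ → [b].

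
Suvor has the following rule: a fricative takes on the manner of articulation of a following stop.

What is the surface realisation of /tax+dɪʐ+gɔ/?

The rule targets /x/ (voiceless velar fricative), which sits before the trigger /d/ (stop).
Changing only its manner to stop gives [k] — the voiceless velar stop.
At the second juncture, /ʐ/ likewise becomes [ɖ] adjacent to /g/.

[takdɪɖgɔ]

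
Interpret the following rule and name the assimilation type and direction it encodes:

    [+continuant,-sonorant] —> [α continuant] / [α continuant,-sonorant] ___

progressive manner assimilation

The shared variable α links the value of [continuant] on the target to that of the neighbouring obstruent. [continuant] distinguishes stops from fricatives — a manner-of-articulation feature — so this is manner assimilation.
Since the environment is written before the underscore, the trigger precedes the target; the direction is progressive.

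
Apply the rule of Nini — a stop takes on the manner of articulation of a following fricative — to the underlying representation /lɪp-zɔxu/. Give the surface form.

The rule targets /p/ (voiceless bilabial stop), which sits before the trigger /z/ (fricative).
Changing only its manner to fricative gives [ɸ] — the voiceless bilabial fricative.

[lɪɸzɔxu]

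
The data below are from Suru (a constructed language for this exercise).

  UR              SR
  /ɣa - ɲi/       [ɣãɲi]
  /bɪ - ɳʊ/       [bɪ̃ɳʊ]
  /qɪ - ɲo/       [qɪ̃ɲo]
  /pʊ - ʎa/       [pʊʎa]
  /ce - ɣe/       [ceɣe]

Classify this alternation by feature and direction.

The vowel /a/ surfaces as nasalised [ã] next to the following nasal /ɲ/ — it has acquired the [+nasal] feature of its neighbour.
Likewise in the remaining data: /ɪ/ → [ɪ̃] before /ɳ/; /ɪ/ → [ɪ̃] before /ɲ/ — each time a vowel is nasalised next to a following nasal.
No change occurs in [pʊʎa], [ceɣe] because the vowel at the boundary is adjacent to an oral consonant, not a nasal (/ʊ/ next to /ʎ/; /e/ next to /ɣ/).
Because the conditioning nasal is to the right of the vowel that changes, the process is regressive (anticipatory).

regressive nasality assimilation (vowel nasalisation)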